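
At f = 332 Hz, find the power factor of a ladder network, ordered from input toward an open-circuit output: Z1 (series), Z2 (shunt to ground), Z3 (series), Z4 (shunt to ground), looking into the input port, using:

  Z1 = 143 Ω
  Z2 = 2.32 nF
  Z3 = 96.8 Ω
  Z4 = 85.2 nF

Step 1 — Angular frequency: ω = 2π·f = 2π·332 = 2086 rad/s.
Step 2 — Component impedances:
  Z1: Z = R = 143 Ω
  Z2: Z = 1/(jωC) = -j/(ω·C) = 0 - j2.066e+05 Ω
  Z3: Z = R = 96.8 Ω
  Z4: Z = 1/(jωC) = -j/(ω·C) = 0 - j5627 Ω
Step 3 — Ladder network (open output): work backward from the far end, alternating series and parallel combinations. Z_in = 234.7 - j5477 Ω = 5482∠-87.5° Ω.
Step 4 — Power factor: PF = cos(φ) = Re(Z)/|Z| = 234.74/5482.5 = 0.04282.
Step 5 — Type: Im(Z) = -5477 ⇒ leading (phase φ = -87.5°).

PF = 0.04282 (leading, φ = -87.5°)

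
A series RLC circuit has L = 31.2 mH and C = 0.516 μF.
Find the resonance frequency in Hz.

Step 1 — Resonance condition Im(Z)=0 gives ω₀ = 1/√(LC).
Step 2 — ω₀ = 1/√(0.0312·5.16e-07) = 7881 rad/s.
Step 3 — f₀ = ω₀/(2π) = 1254 Hz.

f₀ = 1254 Hz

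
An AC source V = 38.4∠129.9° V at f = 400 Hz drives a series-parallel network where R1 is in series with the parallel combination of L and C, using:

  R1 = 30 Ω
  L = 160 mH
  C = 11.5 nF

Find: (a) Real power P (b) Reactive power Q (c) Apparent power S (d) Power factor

Step 1 — Angular frequency: ω = 2π·f = 2π·400 = 2513 rad/s.
Step 2 — Component impedances:
  R1: Z = R = 30 Ω
  L: Z = jωL = j·2513·0.16 = 0 + j402.1 Ω
  C: Z = 1/(jωC) = -j/(ω·C) = 0 - j3.46e+04 Ω
Step 3 — Parallel branch: L || C = 1/(1/L + 1/C) = 0 + j406.9 Ω.
Step 4 — Series with R1: Z_total = R1 + (L || C) = 30 + j406.9 Ω = 408∠85.8° Ω.
Step 5 — Source phasor: V = 38.4∠129.9° V = -24.63 + j29.46 V.
Step 6 — Current: I = V / Z = 0.06758 + j0.06552 A = 0.09413∠44.1° A.
Step 7 — Complex power: S = V·I* = 0.2658 + j3.605 VA.
Step 8 — Real power: P = Re(S) = 0.2658 W.
Step 9 — Reactive power: Q = Im(S) = 3.605 VAR.
Step 10 — Apparent power: |S| = 3.614 VA.
Step 11 — Power factor: PF = P/|S| = 0.07354 (lagging).

(a) P = 0.2658 W  (b) Q = 3.605 VAR  (c) S = 3.614 VA  (d) PF = 0.07354 (lagging)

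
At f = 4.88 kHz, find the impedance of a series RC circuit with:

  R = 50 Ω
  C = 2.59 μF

Step 1 — Angular frequency: ω = 2π·f = 2π·4880 = 3.066e+04 rad/s.
Step 2 — Component impedances:
  R: Z = R = 50 Ω
  C: Z = 1/(jωC) = -j/(ω·C) = 0 - j12.59 Ω
Step 3 — Series combination: Z_total = R + C = 50 - j12.59 Ω = 51.56∠-14.1° Ω.

Z = 50 - j12.59 Ω = 51.56∠-14.1° Ω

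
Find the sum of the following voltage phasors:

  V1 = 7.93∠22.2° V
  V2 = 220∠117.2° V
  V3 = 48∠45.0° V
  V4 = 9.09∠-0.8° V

Step 1 — Convert each phasor to rectangular form:
  V1 = 7.93·(cos(22.2°) + j·sin(22.2°)) = 7.342 + j2.996 V
  V2 = 220·(cos(117.2°) + j·sin(117.2°)) = -100.6 + j195.7 V
  V3 = 48·(cos(45.0°) + j·sin(45.0°)) = 33.94 + j33.94 V
  V4 = 9.09·(cos(-0.8°) + j·sin(-0.8°)) = 9.089 - j0.1269 V
Step 2 — Sum components: V_total = -50.19 + j232.5 V.
Step 3 — Convert to polar: |V_total| = 237.8 V, ∠V_total = 102.2°.

V_total = 237.8∠102.2° V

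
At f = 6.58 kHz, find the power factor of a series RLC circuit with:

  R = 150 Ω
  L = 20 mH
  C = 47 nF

Step 1 — Angular frequency: ω = 2π·f = 2π·6580 = 4.134e+04 rad/s.
Step 2 — Component impedances:
  R: Z = R = 150 Ω
  L: Z = jωL = j·4.134e+04·0.02 = 0 + j826.9 Ω
  C: Z = 1/(jωC) = -j/(ω·C) = 0 - j514.6 Ω
Step 3 — Series combination: Z_total = R + L + C = 150 + j312.2 Ω = 346.4∠64.3° Ω.
Step 4 — Power factor: PF = cos(φ) = Re(Z)/|Z| = 150/346.4 = 0.433.
Step 5 — Type: Im(Z) = 312.2 ⇒ lagging (phase φ = 64.3°).

PF = 0.433 (lagging, φ = 64.3°)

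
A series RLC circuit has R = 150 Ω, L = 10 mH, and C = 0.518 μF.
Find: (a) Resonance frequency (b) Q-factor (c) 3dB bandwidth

Step 1 — Resonance condition Im(Z)=0 gives ω₀ = 1/√(LC).
Step 2 — ω₀ = 1/√(0.01·5.18e-07) = 1.389e+04 rad/s.
Step 3 — f₀ = ω₀/(2π) = 2211 Hz.
Step 4 — Series Q: Q = ω₀L/R = 1.389e+04·0.01/150 = 0.9263.
Step 5 — 3dB bandwidth: Δω = ω₀/Q = 1.5e+04 rad/s; BW = Δω/(2π) = 2387 Hz.

(a) f₀ = 2211 Hz  (b) Q = 0.9263  (c) BW = 2387 Hz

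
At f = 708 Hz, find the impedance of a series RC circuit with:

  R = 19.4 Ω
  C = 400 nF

Step 1 — Angular frequency: ω = 2π·f = 2π·708 = 4448 rad/s.
Step 2 — Component impedances:
  R: Z = R = 19.4 Ω
  C: Z = 1/(jωC) = -j/(ω·C) = 0 - j562 Ω
Step 3 — Series combination: Z_total = R + C = 19.4 - j562 Ω = 562.3∠-88.0° Ω.

Z = 19.4 - j562 Ω = 562.3∠-88.0° Ω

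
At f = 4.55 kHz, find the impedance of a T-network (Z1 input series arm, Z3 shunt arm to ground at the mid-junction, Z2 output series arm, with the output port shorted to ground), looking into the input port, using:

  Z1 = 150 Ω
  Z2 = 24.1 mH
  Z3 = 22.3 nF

Step 1 — Angular frequency: ω = 2π·f = 2π·4550 = 2.859e+04 rad/s.
Step 2 — Component impedances:
  Z1: Z = R = 150 Ω
  Z2: Z = jωL = j·2.859e+04·0.0241 = 0 + j689 Ω
  Z3: Z = 1/(jωC) = -j/(ω·C) = 0 - j1569 Ω
Step 3 — With the output port shorted to ground, the output series arm Z2 runs from the junction to ground; the shunt arm Z3 also runs from the junction to ground. They appear in parallel: Z3 || Z2 = 0 + j1229 Ω.
Step 4 — Series with input arm Z1: Z_in = Z1 + (Z3 || Z2) = 150 + j1229 Ω = 1238∠83.0° Ω.

Z = 150 + j1229 Ω = 1238∠83.0° Ω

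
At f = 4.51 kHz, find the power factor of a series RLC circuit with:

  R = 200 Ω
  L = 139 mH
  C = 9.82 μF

Step 1 — Angular frequency: ω = 2π·f = 2π·4510 = 2.834e+04 rad/s.
Step 2 — Component impedances:
  R: Z = R = 200 Ω
  L: Z = jωL = j·2.834e+04·0.139 = 0 + j3939 Ω
  C: Z = 1/(jωC) = -j/(ω·C) = 0 - j3.594 Ω
Step 3 — Series combination: Z_total = R + L + C = 200 + j3935 Ω = 3940∠87.1° Ω.
Step 4 — Power factor: PF = cos(φ) = Re(Z)/|Z| = 200/3940 = 0.05076.
Step 5 — Type: Im(Z) = 3935 ⇒ lagging (phase φ = 87.1°).

PF = 0.05076 (lagging, φ = 87.1°)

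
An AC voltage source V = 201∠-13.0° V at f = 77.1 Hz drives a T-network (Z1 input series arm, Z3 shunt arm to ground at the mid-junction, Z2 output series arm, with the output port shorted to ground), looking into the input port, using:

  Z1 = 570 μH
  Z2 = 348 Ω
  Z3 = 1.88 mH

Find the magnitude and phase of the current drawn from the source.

Step 1 — Angular frequency: ω = 2π·f = 2π·77.1 = 484.4 rad/s.
Step 2 — Component impedances:
  Z1: Z = jωL = j·484.4·0.00057 = 0 + j0.2761 Ω
  Z2: Z = R = 348 Ω
  Z3: Z = jωL = j·484.4·0.00188 = 0 + j0.9107 Ω
Step 3 — With the output port shorted to ground, the output series arm Z2 runs from the junction to ground; the shunt arm Z3 also runs from the junction to ground. They appear in parallel: Z3 || Z2 = 0.002383 + j0.9107 Ω.
Step 4 — Series with input arm Z1: Z_in = Z1 + (Z3 || Z2) = 0.002383 + j1.187 Ω = 1.187∠89.9° Ω.
Step 5 — Source phasor: V = 201∠-13.0° V = 195.8 - j45.22 V.
Step 6 — Ohm's law: I = V / Z_total = (195.8 - j45.22) / (0.002383 + j1.187) = -37.77 - j165.1 A.
Step 7 — Convert to polar: |I| = 169.4 A, ∠I = -102.9°.

I = 169.4∠-102.9° A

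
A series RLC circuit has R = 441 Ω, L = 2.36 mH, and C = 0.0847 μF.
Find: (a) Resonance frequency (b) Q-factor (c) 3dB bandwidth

Step 1 — Resonance: ω₀ = 1/√(LC) = 1/√(0.00236·8.47e-08) = 7.073e+04 rad/s.
Step 2 — f₀ = ω₀/(2π) = 1.126e+04 Hz.
Step 3 — Series Q: Q = ω₀L/R = 7.073e+04·0.00236/441 = 0.3785.
Step 4 — Bandwidth: Δω = ω₀/Q = 1.869e+05 rad/s; BW = Δω/(2π) = 2.974e+04 Hz.

(a) f₀ = 1.126e+04 Hz  (b) Q = 0.3785  (c) BW = 2.974e+04 Hz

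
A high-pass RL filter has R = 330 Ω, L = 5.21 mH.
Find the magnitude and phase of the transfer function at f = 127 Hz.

Step 1 — Angular frequency: ω = 2π·127 = 798 rad/s.
Step 2 — Transfer function: H(jω) = jωL/(R + jωL).
Step 3 — Numerator jωL = j·4.157; denominator R + jωL = 330 + j4.157.
Step 4 — H = 0.0001587 + j0.0126.
Step 5 — Magnitude: |H| = 0.0126 (-38.0 dB); phase: φ = 89.3°.

|H| = 0.0126 (-38.0 dB), φ = 89.3°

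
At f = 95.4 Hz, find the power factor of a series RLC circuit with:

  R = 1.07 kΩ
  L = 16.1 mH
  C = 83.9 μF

Step 1 — Angular frequency: ω = 2π·f = 2π·95.4 = 599.4 rad/s.
Step 2 — Component impedances:
  R: Z = R = 1070 Ω
  L: Z = jωL = j·599.4·0.0161 = 0 + j9.651 Ω
  C: Z = 1/(jωC) = -j/(ω·C) = 0 - j19.88 Ω
Step 3 — Series combination: Z_total = R + L + C = 1070 - j10.23 Ω = 1070∠-0.5° Ω.
Step 4 — Power factor: PF = cos(φ) = Re(Z)/|Z| = 1070/1070 = 1.
Step 5 — Type: Im(Z) = -10.23 ⇒ leading (phase φ = -0.5°).

PF = 1 (leading, φ = -0.5°)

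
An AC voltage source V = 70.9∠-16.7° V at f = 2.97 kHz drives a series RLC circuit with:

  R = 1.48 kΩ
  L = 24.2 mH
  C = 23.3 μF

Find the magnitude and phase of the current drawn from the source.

Step 1 — Angular frequency: ω = 2π·f = 2π·2970 = 1.866e+04 rad/s.
Step 2 — Component impedances:
  R: Z = R = 1480 Ω
  L: Z = jωL = j·1.866e+04·0.0242 = 0 + j451.6 Ω
  C: Z = 1/(jωC) = -j/(ω·C) = 0 - j2.3 Ω
Step 3 — Series combination: Z_total = R + L + C = 1480 + j449.3 Ω = 1547∠16.9° Ω.
Step 4 — Source phasor: V = 70.9∠-16.7° V = 67.91 - j20.37 V.
Step 5 — Ohm's law: I = V / Z_total = (67.91 - j20.37) / (1480 + j449.3) = 0.03819 - j0.02536 A.
Step 6 — Convert to polar: |I| = 0.04584 A, ∠I = -33.6°.

I = 0.04584∠-33.6° A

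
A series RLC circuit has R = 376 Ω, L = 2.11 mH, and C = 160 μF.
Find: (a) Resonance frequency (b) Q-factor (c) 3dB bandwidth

Step 1 — Resonance condition Im(Z)=0 gives ω₀ = 1/√(LC).
Step 2 — ω₀ = 1/√(0.00211·0.00016) = 1721 rad/s.
Step 3 — f₀ = ω₀/(2π) = 273.9 Hz.
Step 4 — Series Q: Q = ω₀L/R = 1721·0.00211/376 = 0.009658.
Step 5 — 3dB bandwidth: Δω = ω₀/Q = 1.782e+05 rad/s; BW = Δω/(2π) = 2.836e+04 Hz.

(a) f₀ = 273.9 Hz  (b) Q = 0.009658  (c) BW = 2.836e+04 Hz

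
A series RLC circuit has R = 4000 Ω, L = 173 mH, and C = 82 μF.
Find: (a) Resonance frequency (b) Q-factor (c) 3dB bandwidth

Step 1 — Resonance: ω₀ = 1/√(LC) = 1/√(0.173·8.2e-05) = 265.5 rad/s.
Step 2 — f₀ = ω₀/(2π) = 42.26 Hz.
Step 3 — Series Q: Q = ω₀L/R = 265.5·0.173/4000 = 0.01148.
Step 4 — Bandwidth: Δω = ω₀/Q = 2.312e+04 rad/s; BW = Δω/(2π) = 3680 Hz.

(a) f₀ = 42.26 Hz  (b) Q = 0.01148  (c) BW = 3680 Hz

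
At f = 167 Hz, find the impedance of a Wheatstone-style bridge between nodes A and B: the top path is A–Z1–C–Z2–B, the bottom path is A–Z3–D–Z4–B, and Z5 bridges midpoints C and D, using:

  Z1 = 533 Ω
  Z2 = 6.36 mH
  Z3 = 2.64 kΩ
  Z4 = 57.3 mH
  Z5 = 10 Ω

Step 1 — Angular frequency: ω = 2π·f = 2π·167 = 1049 rad/s.
Step 2 — Component impedances:
  Z1: Z = R = 533 Ω
  Z2: Z = jωL = j·1049·0.00636 = 0 + j6.673 Ω
  Z3: Z = R = 2640 Ω
  Z4: Z = jωL = j·1049·0.0573 = 0 + j60.12 Ω
  Z5: Z = R = 10 Ω
Step 3 — Bridge requires nodal analysis (the Z5 bridge couples midpoints C and D, so the two paths cannot be reduced to a simple series/parallel combination). Setting node B to ground and injecting 1 A at node A, the 3-node admittance system at A, C, D solves to V_A = Z_AB = 443.5 + j6.014 Ω = 443.6∠0.8° Ω.

Z = 443.5 + j6.014 Ω = 443.6∠0.8° Ω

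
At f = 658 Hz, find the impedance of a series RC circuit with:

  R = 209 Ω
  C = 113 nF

Step 1 — Angular frequency: ω = 2π·f = 2π·658 = 4134 rad/s.
Step 2 — Component impedances:
  R: Z = R = 209 Ω
  C: Z = 1/(jωC) = -j/(ω·C) = 0 - j2141 Ω
Step 3 — Series combination: Z_total = R + C = 209 - j2141 Ω = 2151∠-84.4° Ω.

Z = 209 - j2141 Ω = 2151∠-84.4° Ω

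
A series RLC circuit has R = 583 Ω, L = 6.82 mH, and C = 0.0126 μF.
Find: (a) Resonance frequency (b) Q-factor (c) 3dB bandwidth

Step 1 — Resonance: ω₀ = 1/√(LC) = 1/√(0.00682·1.26e-08) = 1.079e+05 rad/s.
Step 2 — f₀ = ω₀/(2π) = 1.717e+04 Hz.
Step 3 — Series Q: Q = ω₀L/R = 1.079e+05·0.00682/583 = 1.262.
Step 4 — Bandwidth: Δω = ω₀/Q = 8.548e+04 rad/s; BW = Δω/(2π) = 1.361e+04 Hz.

(a) f₀ = 1.717e+04 Hz  (b) Q = 1.262  (c) BW = 1.361e+04 Hz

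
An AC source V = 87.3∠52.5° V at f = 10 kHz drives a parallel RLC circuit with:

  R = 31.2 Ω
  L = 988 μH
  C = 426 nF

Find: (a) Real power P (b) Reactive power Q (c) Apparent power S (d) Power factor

Step 1 — Angular frequency: ω = 2π·f = 2π·1e+04 = 6.283e+04 rad/s.
Step 2 — Component impedances:
  R: Z = R = 31.2 Ω
  L: Z = jωL = j·6.283e+04·0.000988 = 0 + j62.08 Ω
  C: Z = 1/(jωC) = -j/(ω·C) = 0 - j37.36 Ω
Step 3 — Parallel combination: 1/Z_total = 1/R + 1/L + 1/C; Z_total = 28.09 - j9.342 Ω = 29.61∠-18.4° Ω.
Step 4 — Source phasor: V = 87.3∠52.5° V = 53.14 + j69.26 V.
Step 5 — Current: I = V / Z = 0.9652 + j2.786 A = 2.949∠70.9° A.
Step 6 — Complex power: S = V·I* = 244.3 - j81.22 VA.
Step 7 — Real power: P = Re(S) = 244.3 W.
Step 8 — Reactive power: Q = Im(S) = -81.22 VAR.
Step 9 — Apparent power: |S| = 257.4 VA.
Step 10 — Power factor: PF = P/|S| = 0.9489 (leading).

(a) P = 244.3 W  (b) Q = -81.22 VAR  (c) S = 257.4 VA  (d) PF = 0.9489 (leading)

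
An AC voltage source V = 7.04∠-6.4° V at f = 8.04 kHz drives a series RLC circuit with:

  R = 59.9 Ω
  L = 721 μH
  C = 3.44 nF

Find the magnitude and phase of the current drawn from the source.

Step 1 — Angular frequency: ω = 2π·f = 2π·8040 = 5.052e+04 rad/s.
Step 2 — Component impedances:
  R: Z = R = 59.9 Ω
  L: Z = jωL = j·5.052e+04·0.000721 = 0 + j36.42 Ω
  C: Z = 1/(jωC) = -j/(ω·C) = 0 - j5754 Ω
Step 3 — Series combination: Z_total = R + L + C = 59.9 - j5718 Ω = 5718∠-89.4° Ω.
Step 4 — Source phasor: V = 7.04∠-6.4° V = 6.996 - j0.7847 V.
Step 5 — Ohm's law: I = V / Z_total = (6.996 - j0.7847) / (59.9 - j5718) = 0.00015 + j0.001222 A.
Step 6 — Convert to polar: |I| = 0.001231 A, ∠I = 83.0°.

I = 0.001231∠83.0° A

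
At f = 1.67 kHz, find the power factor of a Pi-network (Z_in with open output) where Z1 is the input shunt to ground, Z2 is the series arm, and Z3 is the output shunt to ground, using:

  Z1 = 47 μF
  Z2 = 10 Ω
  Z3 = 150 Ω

Step 1 — Angular frequency: ω = 2π·f = 2π·1670 = 1.049e+04 rad/s.
Step 2 — Component impedances:
  Z1: Z = 1/(jωC) = -j/(ω·C) = 0 - j2.028 Ω
  Z2: Z = R = 10 Ω
  Z3: Z = R = 150 Ω
Step 3 — With open output, the series arm Z2 and the output shunt Z3 appear in series to ground: Z2 + Z3 = 160 Ω.
Step 4 — Parallel with input shunt Z1: Z_in = Z1 || (Z2 + Z3) = 0.02569 - j2.027 Ω = 2.028∠-89.3° Ω.
Step 5 — Power factor: PF = cos(φ) = Re(Z)/|Z| = 0.02569/2.028 = 0.01267.
Step 6 — Type: Im(Z) = -2.027 ⇒ leading (phase φ = -89.3°).

PF = 0.01267 (leading, φ = -89.3°)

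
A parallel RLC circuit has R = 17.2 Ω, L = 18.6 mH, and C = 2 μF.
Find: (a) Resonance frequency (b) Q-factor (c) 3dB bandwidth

Step 1 — Resonance: ω₀ = 1/√(LC) = 1/√(0.0186·2e-06) = 5185 rad/s.
Step 2 — f₀ = ω₀/(2π) = 825.2 Hz.
Step 3 — Parallel Q: Q = R/(ω₀L) = 17.2/(5185·0.0186) = 0.1784.
Step 4 — Bandwidth: Δω = ω₀/Q = 2.907e+04 rad/s; BW = Δω/(2π) = 4627 Hz.

(a) f₀ = 825.2 Hz  (b) Q = 0.1784  (c) BW = 4627 Hz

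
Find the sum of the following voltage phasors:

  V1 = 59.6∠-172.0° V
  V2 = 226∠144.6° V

Step 1 — Convert each phasor to rectangular form:
  V1 = 59.6·(cos(-172.0°) + j·sin(-172.0°)) = -59.02 - j8.295 V
  V2 = 226·(cos(144.6°) + j·sin(144.6°)) = -184.2 + j130.9 V
Step 2 — Sum components: V_total = -243.2 + j122.6 V.
Step 3 — Convert to polar: |V_total| = 272.4 V, ∠V_total = 153.2°.

V_total = 272.4∠153.2° V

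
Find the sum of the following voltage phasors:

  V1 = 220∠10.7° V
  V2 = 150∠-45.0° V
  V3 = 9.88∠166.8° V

Step 1 — Convert each phasor to rectangular form:
  V1 = 220·(cos(10.7°) + j·sin(10.7°)) = 216.2 + j40.85 V
  V2 = 150·(cos(-45.0°) + j·sin(-45.0°)) = 106.1 - j106.1 V
  V3 = 9.88·(cos(166.8°) + j·sin(166.8°)) = -9.619 + j2.256 V
Step 2 — Sum components: V_total = 312.6 - j62.96 V.
Step 3 — Convert to polar: |V_total| = 318.9 V, ∠V_total = -11.4°.

V_total = 318.9∠-11.4° V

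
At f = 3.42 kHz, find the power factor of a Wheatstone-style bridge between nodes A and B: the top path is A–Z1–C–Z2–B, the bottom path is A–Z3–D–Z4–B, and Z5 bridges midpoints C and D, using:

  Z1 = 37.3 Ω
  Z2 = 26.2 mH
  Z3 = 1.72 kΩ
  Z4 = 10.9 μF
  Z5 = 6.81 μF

Step 1 — Angular frequency: ω = 2π·f = 2π·3420 = 2.149e+04 rad/s.
Step 2 — Component impedances:
  Z1: Z = R = 37.3 Ω
  Z2: Z = jωL = j·2.149e+04·0.0262 = 0 + j563 Ω
  Z3: Z = R = 1720 Ω
  Z4: Z = 1/(jωC) = -j/(ω·C) = 0 - j4.269 Ω
  Z5: Z = 1/(jωC) = -j/(ω·C) = 0 - j6.834 Ω
Step 3 — Bridge requires nodal analysis (the Z5 bridge couples midpoints C and D, so the two paths cannot be reduced to a simple series/parallel combination). Setting node B to ground and injecting 1 A at node A, the 3-node admittance system at A, C, D solves to V_A = Z_AB = 36.53 - j11.03 Ω = 38.16∠-16.8° Ω.
Step 4 — Power factor: PF = cos(φ) = Re(Z)/|Z| = 36.53/38.16 = 0.9573.
Step 5 — Type: Im(Z) = -11.03 ⇒ leading (phase φ = -16.8°).

PF = 0.9573 (leading, φ = -16.8°)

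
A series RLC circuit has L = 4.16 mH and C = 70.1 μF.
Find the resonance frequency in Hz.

Step 1 — Resonance condition Im(Z)=0 gives ω₀ = 1/√(LC).
Step 2 — ω₀ = 1/√(0.00416·7.01e-05) = 1852 rad/s.
Step 3 — f₀ = ω₀/(2π) = 294.7 Hz.

f₀ = 294.7 Hz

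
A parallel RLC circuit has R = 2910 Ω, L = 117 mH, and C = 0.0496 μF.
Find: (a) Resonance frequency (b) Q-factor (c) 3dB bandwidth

Step 1 — Resonance: ω₀ = 1/√(LC) = 1/√(0.117·4.96e-08) = 1.313e+04 rad/s.
Step 2 — f₀ = ω₀/(2π) = 2089 Hz.
Step 3 — Parallel Q: Q = R/(ω₀L) = 2910/(1.313e+04·0.117) = 1.895.
Step 4 — Bandwidth: Δω = ω₀/Q = 6928 rad/s; BW = Δω/(2π) = 1103 Hz.

(a) f₀ = 2089 Hz  (b) Q = 1.895  (c) BW = 1103 Hz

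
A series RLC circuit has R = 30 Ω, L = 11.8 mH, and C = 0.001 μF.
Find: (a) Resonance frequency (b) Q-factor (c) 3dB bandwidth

Step 1 — Resonance: ω₀ = 1/√(LC) = 1/√(0.0118·1e-09) = 2.911e+05 rad/s.
Step 2 — f₀ = ω₀/(2π) = 4.633e+04 Hz.
Step 3 — Series Q: Q = ω₀L/R = 2.911e+05·0.0118/30 = 114.5.
Step 4 — Bandwidth: Δω = ω₀/Q = 2542 rad/s; BW = Δω/(2π) = 404.6 Hz.

(a) f₀ = 4.633e+04 Hz  (b) Q = 114.5  (c) BW = 404.6 Hz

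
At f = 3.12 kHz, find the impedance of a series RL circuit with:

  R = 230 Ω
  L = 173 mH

Step 1 — Angular frequency: ω = 2π·f = 2π·3120 = 1.96e+04 rad/s.
Step 2 — Component impedances:
  R: Z = R = 230 Ω
  L: Z = jωL = j·1.96e+04·0.173 = 0 + j3391 Ω
Step 3 — Series combination: Z_total = R + L = 230 + j3391 Ω = 3399∠86.1° Ω.

Z = 230 + j3391 Ω = 3399∠86.1° Ω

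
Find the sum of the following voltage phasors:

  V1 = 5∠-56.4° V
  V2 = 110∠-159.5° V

Step 1 — Convert each phasor to rectangular form:
  V1 = 5·(cos(-56.4°) + j·sin(-56.4°)) = 2.767 - j4.165 V
  V2 = 110·(cos(-159.5°) + j·sin(-159.5°)) = -103 - j38.52 V
Step 2 — Sum components: V_total = -100.3 - j42.69 V.
Step 3 — Convert to polar: |V_total| = 109 V, ∠V_total = -156.9°.

V_total = 109∠-156.9° V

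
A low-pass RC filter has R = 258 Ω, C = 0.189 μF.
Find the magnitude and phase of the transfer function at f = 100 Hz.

Step 1 — Angular frequency: ω = 2π·100 = 628.3 rad/s.
Step 2 — Transfer function: H(jω) = 1/(1 + jωRC).
Step 3 — Denominator: 1 + jωRC = 1 + j·628.3·258·1.89e-07 = 1 + j0.03064.
Step 4 — H = 0.9991 - j0.03061.
Step 5 — Magnitude: |H| = 0.9995 (-0.0 dB); phase: φ = -1.8°.

|H| = 0.9995 (-0.0 dB), φ = -1.8°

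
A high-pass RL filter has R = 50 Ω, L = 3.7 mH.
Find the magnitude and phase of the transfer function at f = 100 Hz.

Step 1 — Angular frequency: ω = 2π·100 = 628.3 rad/s.
Step 2 — Transfer function: H(jω) = jωL/(R + jωL).
Step 3 — Numerator jωL = j·2.325; denominator R + jωL = 50 + j2.325.
Step 4 — H = 0.002157 + j0.0464.
Step 5 — Magnitude: |H| = 0.04645 (-26.7 dB); phase: φ = 87.3°.

|H| = 0.04645 (-26.7 dB), φ = 87.3°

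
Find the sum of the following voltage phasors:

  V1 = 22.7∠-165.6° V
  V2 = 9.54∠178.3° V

Step 1 — Convert each phasor to rectangular form:
  V1 = 22.7·(cos(-165.6°) + j·sin(-165.6°)) = -21.99 - j5.645 V
  V2 = 9.54·(cos(178.3°) + j·sin(178.3°)) = -9.536 + j0.283 V
Step 2 — Sum components: V_total = -31.52 - j5.362 V.
Step 3 — Convert to polar: |V_total| = 31.98 V, ∠V_total = -170.3°.

V_total = 31.98∠-170.3° V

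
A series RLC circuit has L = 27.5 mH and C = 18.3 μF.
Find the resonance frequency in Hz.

Step 1 — Resonance condition Im(Z)=0 gives ω₀ = 1/√(LC).
Step 2 — ω₀ = 1/√(0.0275·1.83e-05) = 1410 rad/s.
Step 3 — f₀ = ω₀/(2π) = 224.4 Hz.

f₀ = 224.4 Hz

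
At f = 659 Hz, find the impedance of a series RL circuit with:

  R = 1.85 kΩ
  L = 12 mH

Step 1 — Angular frequency: ω = 2π·f = 2π·659 = 4141 rad/s.
Step 2 — Component impedances:
  R: Z = R = 1850 Ω
  L: Z = jωL = j·4141·0.012 = 0 + j49.69 Ω
Step 3 — Series combination: Z_total = R + L = 1850 + j49.69 Ω = 1851∠1.5° Ω.

Z = 1850 + j49.69 Ω = 1851∠1.5° Ω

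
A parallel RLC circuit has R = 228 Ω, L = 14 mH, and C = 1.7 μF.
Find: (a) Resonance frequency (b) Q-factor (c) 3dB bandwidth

Step 1 — Resonance: ω₀ = 1/√(LC) = 1/√(0.014·1.7e-06) = 6482 rad/s.
Step 2 — f₀ = ω₀/(2π) = 1032 Hz.
Step 3 — Parallel Q: Q = R/(ω₀L) = 228/(6482·0.014) = 2.512.
Step 4 — Bandwidth: Δω = ω₀/Q = 2580 rad/s; BW = Δω/(2π) = 410.6 Hz.

(a) f₀ = 1032 Hz  (b) Q = 2.512  (c) BW = 410.6 Hz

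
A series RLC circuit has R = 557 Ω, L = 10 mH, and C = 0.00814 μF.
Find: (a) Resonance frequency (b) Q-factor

Step 1 — Resonance condition Im(Z)=0 gives ω₀ = 1/√(LC).
Step 2 — ω₀ = 1/√(0.01·8.14e-09) = 1.108e+05 rad/s.
Step 3 — f₀ = ω₀/(2π) = 1.764e+04 Hz.
Step 4 — Series Q: Q = ω₀L/R = 1.108e+05·0.01/557 = 1.99.

(a) f₀ = 1.764e+04 Hz  (b) Q = 1.99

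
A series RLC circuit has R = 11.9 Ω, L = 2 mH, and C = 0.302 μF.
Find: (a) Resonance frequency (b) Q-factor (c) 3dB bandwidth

Step 1 — Resonance: ω₀ = 1/√(LC) = 1/√(0.002·3.02e-07) = 4.069e+04 rad/s.
Step 2 — f₀ = ω₀/(2π) = 6476 Hz.
Step 3 — Series Q: Q = ω₀L/R = 4.069e+04·0.002/11.9 = 6.839.
Step 4 — Bandwidth: Δω = ω₀/Q = 5950 rad/s; BW = Δω/(2π) = 947 Hz.

(a) f₀ = 6476 Hz  (b) Q = 6.839  (c) BW = 947 Hz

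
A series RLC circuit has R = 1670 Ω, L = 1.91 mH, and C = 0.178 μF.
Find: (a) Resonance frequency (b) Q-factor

Step 1 — Resonance condition Im(Z)=0 gives ω₀ = 1/√(LC).
Step 2 — ω₀ = 1/√(0.00191·1.78e-07) = 5.423e+04 rad/s.
Step 3 — f₀ = ω₀/(2π) = 8632 Hz.
Step 4 — Series Q: Q = ω₀L/R = 5.423e+04·0.00191/1670 = 0.06203.

(a) f₀ = 8632 Hz  (b) Q = 0.06203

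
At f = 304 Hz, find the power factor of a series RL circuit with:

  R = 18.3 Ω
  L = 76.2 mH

Step 1 — Angular frequency: ω = 2π·f = 2π·304 = 1910 rad/s.
Step 2 — Component impedances:
  R: Z = R = 18.3 Ω
  L: Z = jωL = j·1910·0.0762 = 0 + j145.5 Ω
Step 3 — Series combination: Z_total = R + L = 18.3 + j145.5 Ω = 146.7∠82.8° Ω.
Step 4 — Power factor: PF = cos(φ) = Re(Z)/|Z| = 18.3/146.7 = 0.1247.
Step 5 — Type: Im(Z) = 145.5 ⇒ lagging (phase φ = 82.8°).

PF = 0.1247 (lagging, φ = 82.8°)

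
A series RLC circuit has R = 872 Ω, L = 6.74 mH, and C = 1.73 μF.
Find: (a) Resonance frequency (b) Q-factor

Step 1 — Resonance condition Im(Z)=0 gives ω₀ = 1/√(LC).
Step 2 — ω₀ = 1/√(0.00674·1.73e-06) = 9261 rad/s.
Step 3 — f₀ = ω₀/(2π) = 1474 Hz.
Step 4 — Series Q: Q = ω₀L/R = 9261·0.00674/872 = 0.07158.

(a) f₀ = 1474 Hz  (b) Q = 0.07158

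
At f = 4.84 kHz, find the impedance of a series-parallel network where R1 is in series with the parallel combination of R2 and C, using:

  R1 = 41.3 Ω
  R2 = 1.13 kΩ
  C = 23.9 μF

Step 1 — Angular frequency: ω = 2π·f = 2π·4840 = 3.041e+04 rad/s.
Step 2 — Component impedances:
  R1: Z = R = 41.3 Ω
  R2: Z = R = 1130 Ω
  C: Z = 1/(jωC) = -j/(ω·C) = 0 - j1.376 Ω
Step 3 — Parallel branch: R2 || C = 1/(1/R2 + 1/C) = 0.001675 - j1.376 Ω.
Step 4 — Series with R1: Z_total = R1 + (R2 || C) = 41.3 - j1.376 Ω = 41.32∠-1.9° Ω.

Z = 41.3 - j1.376 Ω = 41.32∠-1.9° Ω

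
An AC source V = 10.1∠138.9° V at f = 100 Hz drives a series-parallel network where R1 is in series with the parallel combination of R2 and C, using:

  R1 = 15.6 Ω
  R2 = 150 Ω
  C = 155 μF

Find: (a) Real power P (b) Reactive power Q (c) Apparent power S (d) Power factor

Step 1 — Angular frequency: ω = 2π·f = 2π·100 = 628.3 rad/s.
Step 2 — Component impedances:
  R1: Z = R = 15.6 Ω
  R2: Z = R = 150 Ω
  C: Z = 1/(jωC) = -j/(ω·C) = 0 - j10.27 Ω
Step 3 — Parallel branch: R2 || C = 1/(1/R2 + 1/C) = 0.6996 - j10.22 Ω.
Step 4 — Series with R1: Z_total = R1 + (R2 || C) = 16.3 - j10.22 Ω = 19.24∠-32.1° Ω.
Step 5 — Source phasor: V = 10.1∠138.9° V = -7.611 + j6.639 V.
Step 6 — Current: I = V / Z = -0.5185 + j0.08223 A = 0.525∠171.0° A.
Step 7 — Complex power: S = V·I* = 4.492 - j2.817 VA.
Step 8 — Real power: P = Re(S) = 4.492 W.
Step 9 — Reactive power: Q = Im(S) = -2.817 VAR.
Step 10 — Apparent power: |S| = 5.302 VA.
Step 11 — Power factor: PF = P/|S| = 0.8472 (leading).

(a) P = 4.492 W  (b) Q = -2.817 VAR  (c) S = 5.302 VA  (d) PF = 0.8472 (leading)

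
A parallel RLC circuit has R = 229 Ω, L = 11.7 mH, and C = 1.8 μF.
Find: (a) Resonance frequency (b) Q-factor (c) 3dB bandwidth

Step 1 — Resonance: ω₀ = 1/√(LC) = 1/√(0.0117·1.8e-06) = 6891 rad/s.
Step 2 — f₀ = ω₀/(2π) = 1097 Hz.
Step 3 — Parallel Q: Q = R/(ω₀L) = 229/(6891·0.0117) = 2.84.
Step 4 — Bandwidth: Δω = ω₀/Q = 2426 rad/s; BW = Δω/(2π) = 386.1 Hz.

(a) f₀ = 1097 Hz  (b) Q = 2.84  (c) BW = 386.1 Hz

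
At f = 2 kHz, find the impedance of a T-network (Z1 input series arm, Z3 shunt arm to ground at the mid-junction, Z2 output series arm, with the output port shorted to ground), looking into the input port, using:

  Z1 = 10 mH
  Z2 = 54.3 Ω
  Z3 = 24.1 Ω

Step 1 — Angular frequency: ω = 2π·f = 2π·2000 = 1.257e+04 rad/s.
Step 2 — Component impedances:
  Z1: Z = jωL = j·1.257e+04·0.01 = 0 + j125.7 Ω
  Z2: Z = R = 54.3 Ω
  Z3: Z = R = 24.1 Ω
Step 3 — With the output port shorted to ground, the output series arm Z2 runs from the junction to ground; the shunt arm Z3 also runs from the junction to ground. They appear in parallel: Z3 || Z2 = 16.69 Ω.
Step 4 — Series with input arm Z1: Z_in = Z1 + (Z3 || Z2) = 16.69 + j125.7 Ω = 126.8∠82.4° Ω.

Z = 16.69 + j125.7 Ω = 126.8∠82.4° Ω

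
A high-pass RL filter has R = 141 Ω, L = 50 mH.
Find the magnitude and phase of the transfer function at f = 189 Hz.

Step 1 — Angular frequency: ω = 2π·189 = 1188 rad/s.
Step 2 — Transfer function: H(jω) = jωL/(R + jωL).
Step 3 — Numerator jωL = j·59.38; denominator R + jωL = 141 + j59.38.
Step 4 — H = 0.1506 + j0.3577.
Step 5 — Magnitude: |H| = 0.3881 (-8.2 dB); phase: φ = 67.2°.

|H| = 0.3881 (-8.2 dB), φ = 67.2°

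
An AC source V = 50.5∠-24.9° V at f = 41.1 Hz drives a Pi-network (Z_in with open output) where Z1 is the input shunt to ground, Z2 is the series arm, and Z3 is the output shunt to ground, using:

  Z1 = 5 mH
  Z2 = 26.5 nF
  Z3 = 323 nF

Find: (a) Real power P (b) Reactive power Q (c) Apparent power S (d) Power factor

Step 1 — Angular frequency: ω = 2π·f = 2π·41.1 = 258.2 rad/s.
Step 2 — Component impedances:
  Z1: Z = jωL = j·258.2·0.005 = 0 + j1.291 Ω
  Z2: Z = 1/(jωC) = -j/(ω·C) = 0 - j1.461e+05 Ω
  Z3: Z = 1/(jωC) = -j/(ω·C) = 0 - j1.199e+04 Ω
Step 3 — With open output, the series arm Z2 and the output shunt Z3 appear in series to ground: Z2 + Z3 = 0 - j1.581e+05 Ω.
Step 4 — Parallel with input shunt Z1: Z_in = Z1 || (Z2 + Z3) = 0 + j1.291 Ω = 1.291∠90.0° Ω.
Step 5 — Source phasor: V = 50.5∠-24.9° V = 45.81 - j21.26 V.
Step 6 — Current: I = V / Z = -16.47 - j35.48 A = 39.11∠-114.9° A.
Step 7 — Complex power: S = V·I* = 0 + j1975 VA.
Step 8 — Real power: P = Re(S) = 0 W.
Step 9 — Reactive power: Q = Im(S) = 1975 VAR.
Step 10 — Apparent power: |S| = 1975 VA.
Step 11 — Power factor: PF = P/|S| = 0 (lagging).

(a) P = 0 W  (b) Q = 1975 VAR  (c) S = 1975 VA  (d) PF = 0 (lagging)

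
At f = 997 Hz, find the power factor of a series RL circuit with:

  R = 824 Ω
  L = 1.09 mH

Step 1 — Angular frequency: ω = 2π·f = 2π·997 = 6264 rad/s.
Step 2 — Component impedances:
  R: Z = R = 824 Ω
  L: Z = jωL = j·6264·0.00109 = 0 + j6.828 Ω
Step 3 — Series combination: Z_total = R + L = 824 + j6.828 Ω = 824∠0.5° Ω.
Step 4 — Power factor: PF = cos(φ) = Re(Z)/|Z| = 824/824 = 1.
Step 5 — Type: Im(Z) = 6.828 ⇒ lagging (phase φ = 0.5°).

PF = 1 (lagging, φ = 0.5°)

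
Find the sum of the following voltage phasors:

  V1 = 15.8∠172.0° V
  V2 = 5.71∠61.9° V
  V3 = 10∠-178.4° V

Step 1 — Convert each phasor to rectangular form:
  V1 = 15.8·(cos(172.0°) + j·sin(172.0°)) = -15.65 + j2.199 V
  V2 = 5.71·(cos(61.9°) + j·sin(61.9°)) = 2.689 + j5.037 V
  V3 = 10·(cos(-178.4°) + j·sin(-178.4°)) = -9.996 - j0.2792 V
Step 2 — Sum components: V_total = -22.95 + j6.957 V.
Step 3 — Convert to polar: |V_total| = 23.98 V, ∠V_total = 163.1°.

V_total = 23.98∠163.1° V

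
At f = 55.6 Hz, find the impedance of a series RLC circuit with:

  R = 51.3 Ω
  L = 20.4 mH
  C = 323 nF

Step 1 — Angular frequency: ω = 2π·f = 2π·55.6 = 349.3 rad/s.
Step 2 — Component impedances:
  R: Z = R = 51.3 Ω
  L: Z = jωL = j·349.3·0.0204 = 0 + j7.127 Ω
  C: Z = 1/(jωC) = -j/(ω·C) = 0 - j8862 Ω
Step 3 — Series combination: Z_total = R + L + C = 51.3 - j8855 Ω = 8855∠-89.7° Ω.

Z = 51.3 - j8855 Ω = 8855∠-89.7° Ω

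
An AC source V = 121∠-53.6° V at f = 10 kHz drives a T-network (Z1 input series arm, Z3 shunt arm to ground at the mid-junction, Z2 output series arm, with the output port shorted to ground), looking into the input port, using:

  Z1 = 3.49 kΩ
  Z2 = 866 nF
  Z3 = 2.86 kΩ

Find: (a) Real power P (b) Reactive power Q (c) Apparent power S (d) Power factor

Step 1 — Angular frequency: ω = 2π·f = 2π·1e+04 = 6.283e+04 rad/s.
Step 2 — Component impedances:
  Z1: Z = R = 3490 Ω
  Z2: Z = 1/(jωC) = -j/(ω·C) = 0 - j18.38 Ω
  Z3: Z = R = 2860 Ω
Step 3 — With the output port shorted to ground, the output series arm Z2 runs from the junction to ground; the shunt arm Z3 also runs from the junction to ground. They appear in parallel: Z3 || Z2 = 0.1181 - j18.38 Ω.
Step 4 — Series with input arm Z1: Z_in = Z1 + (Z3 || Z2) = 3490 - j18.38 Ω = 3490∠-0.3° Ω.
Step 5 — Source phasor: V = 121∠-53.6° V = 71.8 - j97.39 V.
Step 6 — Current: I = V / Z = 0.02072 - j0.0278 A = 0.03467∠-53.3° A.
Step 7 — Complex power: S = V·I* = 4.195 - j0.02209 VA.
Step 8 — Real power: P = Re(S) = 4.195 W.
Step 9 — Reactive power: Q = Im(S) = -0.02209 VAR.
Step 10 — Apparent power: |S| = 4.195 VA.
Step 11 — Power factor: PF = P/|S| = 1 (leading).

(a) P = 4.195 W  (b) Q = -0.02209 VAR  (c) S = 4.195 VA  (d) PF = 1 (leading)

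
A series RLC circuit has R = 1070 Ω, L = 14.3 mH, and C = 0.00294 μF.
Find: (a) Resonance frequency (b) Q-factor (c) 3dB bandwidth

Step 1 — Resonance: ω₀ = 1/√(LC) = 1/√(0.0143·2.94e-09) = 1.542e+05 rad/s.
Step 2 — f₀ = ω₀/(2π) = 2.455e+04 Hz.
Step 3 — Series Q: Q = ω₀L/R = 1.542e+05·0.0143/1070 = 2.061.
Step 4 — Bandwidth: Δω = ω₀/Q = 7.483e+04 rad/s; BW = Δω/(2π) = 1.191e+04 Hz.

(a) f₀ = 2.455e+04 Hz  (b) Q = 2.061  (c) BW = 1.191e+04 Hz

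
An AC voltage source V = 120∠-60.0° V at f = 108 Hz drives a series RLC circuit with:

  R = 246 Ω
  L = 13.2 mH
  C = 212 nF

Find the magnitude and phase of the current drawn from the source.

Step 1 — Angular frequency: ω = 2π·f = 2π·108 = 678.6 rad/s.
Step 2 — Component impedances:
  R: Z = R = 246 Ω
  L: Z = jωL = j·678.6·0.0132 = 0 + j8.957 Ω
  C: Z = 1/(jωC) = -j/(ω·C) = 0 - j6951 Ω
Step 3 — Series combination: Z_total = R + L + C = 246 - j6942 Ω = 6947∠-88.0° Ω.
Step 4 — Source phasor: V = 120∠-60.0° V = 60 - j103.9 V.
Step 5 — Ohm's law: I = V / Z_total = (60 - j103.9) / (246 - j6942) = 0.01526 + j0.008102 A.
Step 6 — Convert to polar: |I| = 0.01727 A, ∠I = 28.0°.

I = 0.01727∠28.0° A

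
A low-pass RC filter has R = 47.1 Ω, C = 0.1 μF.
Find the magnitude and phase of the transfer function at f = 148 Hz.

Step 1 — Angular frequency: ω = 2π·148 = 929.9 rad/s.
Step 2 — Transfer function: H(jω) = 1/(1 + jωRC).
Step 3 — Denominator: 1 + jωRC = 1 + j·929.9·47.1·1e-07 = 1 + j0.00438.
Step 4 — H = 1 - j0.00438.
Step 5 — Magnitude: |H| = 1 (-0.0 dB); phase: φ = -0.3°.

|H| = 1 (-0.0 dB), φ = -0.3°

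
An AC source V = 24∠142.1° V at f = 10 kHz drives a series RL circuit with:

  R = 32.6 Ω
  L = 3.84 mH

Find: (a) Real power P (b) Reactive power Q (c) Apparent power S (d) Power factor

Step 1 — Angular frequency: ω = 2π·f = 2π·1e+04 = 6.283e+04 rad/s.
Step 2 — Component impedances:
  R: Z = R = 32.6 Ω
  L: Z = jωL = j·6.283e+04·0.00384 = 0 + j241.3 Ω
Step 3 — Series combination: Z_total = R + L = 32.6 + j241.3 Ω = 243.5∠82.3° Ω.
Step 4 — Source phasor: V = 24∠142.1° V = -18.94 + j14.74 V.
Step 5 — Current: I = V / Z = 0.04959 + j0.08519 A = 0.09858∠59.8° A.
Step 6 — Complex power: S = V·I* = 0.3168 + j2.345 VA.
Step 7 — Real power: P = Re(S) = 0.3168 W.
Step 8 — Reactive power: Q = Im(S) = 2.345 VAR.
Step 9 — Apparent power: |S| = 2.366 VA.
Step 10 — Power factor: PF = P/|S| = 0.1339 (lagging).

(a) P = 0.3168 W  (b) Q = 2.345 VAR  (c) S = 2.366 VA  (d) PF = 0.1339 (lagging)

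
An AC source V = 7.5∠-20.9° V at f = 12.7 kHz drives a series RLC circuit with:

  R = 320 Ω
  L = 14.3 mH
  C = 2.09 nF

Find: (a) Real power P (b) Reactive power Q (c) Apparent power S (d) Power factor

Step 1 — Angular frequency: ω = 2π·f = 2π·1.27e+04 = 7.98e+04 rad/s.
Step 2 — Component impedances:
  R: Z = R = 320 Ω
  L: Z = jωL = j·7.98e+04·0.0143 = 0 + j1141 Ω
  C: Z = 1/(jωC) = -j/(ω·C) = 0 - j5996 Ω
Step 3 — Series combination: Z_total = R + L + C = 320 - j4855 Ω = 4866∠-86.2° Ω.
Step 4 — Source phasor: V = 7.5∠-20.9° V = 7.007 - j2.676 V.
Step 5 — Current: I = V / Z = 0.0006434 + j0.001401 A = 0.001541∠65.3° A.
Step 6 — Complex power: S = V·I* = 0.0007603 - j0.01154 VA.
Step 7 — Real power: P = Re(S) = 0.0007603 W.
Step 8 — Reactive power: Q = Im(S) = -0.01154 VAR.
Step 9 — Apparent power: |S| = 0.01156 VA.
Step 10 — Power factor: PF = P/|S| = 0.06577 (leading).

(a) P = 0.0007603 W  (b) Q = -0.01154 VAR  (c) S = 0.01156 VA  (d) PF = 0.06577 (leading)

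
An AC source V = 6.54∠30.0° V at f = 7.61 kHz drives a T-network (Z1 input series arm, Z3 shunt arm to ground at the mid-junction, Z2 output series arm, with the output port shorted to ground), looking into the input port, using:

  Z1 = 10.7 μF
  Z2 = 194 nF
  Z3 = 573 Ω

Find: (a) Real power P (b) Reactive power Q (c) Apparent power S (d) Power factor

Step 1 — Angular frequency: ω = 2π·f = 2π·7610 = 4.782e+04 rad/s.
Step 2 — Component impedances:
  Z1: Z = 1/(jωC) = -j/(ω·C) = 0 - j1.955 Ω
  Z2: Z = 1/(jωC) = -j/(ω·C) = 0 - j107.8 Ω
  Z3: Z = R = 573 Ω
Step 3 — With the output port shorted to ground, the output series arm Z2 runs from the junction to ground; the shunt arm Z3 also runs from the junction to ground. They appear in parallel: Z3 || Z2 = 19.59 - j104.1 Ω.
Step 4 — Series with input arm Z1: Z_in = Z1 + (Z3 || Z2) = 19.59 - j106.1 Ω = 107.9∠-79.5° Ω.
Step 5 — Source phasor: V = 6.54∠30.0° V = 5.664 + j3.27 V.
Step 6 — Current: I = V / Z = -0.02028 + j0.05714 A = 0.06063∠109.5° A.
Step 7 — Complex power: S = V·I* = 0.07201 - j0.3899 VA.
Step 8 — Real power: P = Re(S) = 0.07201 W.
Step 9 — Reactive power: Q = Im(S) = -0.3899 VAR.
Step 10 — Apparent power: |S| = 0.3965 VA.
Step 11 — Power factor: PF = P/|S| = 0.1816 (leading).

(a) P = 0.07201 W  (b) Q = -0.3899 VAR  (c) S = 0.3965 VA  (d) PF = 0.1816 (leading)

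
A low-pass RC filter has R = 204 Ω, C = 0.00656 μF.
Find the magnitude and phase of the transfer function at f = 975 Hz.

Step 1 — Angular frequency: ω = 2π·975 = 6126 rad/s.
Step 2 — Transfer function: H(jω) = 1/(1 + jωRC).
Step 3 — Denominator: 1 + jωRC = 1 + j·6126·204·6.56e-09 = 1 + j0.008198.
Step 4 — H = 0.9999 - j0.008198.
Step 5 — Magnitude: |H| = 1 (-0.0 dB); phase: φ = -0.5°.

|H| = 1 (-0.0 dB), φ = -0.5°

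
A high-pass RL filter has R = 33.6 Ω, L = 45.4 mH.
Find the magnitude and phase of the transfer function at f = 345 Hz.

Step 1 — Angular frequency: ω = 2π·345 = 2168 rad/s.
Step 2 — Transfer function: H(jω) = jωL/(R + jωL).
Step 3 — Numerator jωL = j·98.41; denominator R + jωL = 33.6 + j98.41.
Step 4 — H = 0.8956 + j0.3058.
Step 5 — Magnitude: |H| = 0.9464 (-0.5 dB); phase: φ = 18.9°.

|H| = 0.9464 (-0.5 dB), φ = 18.9°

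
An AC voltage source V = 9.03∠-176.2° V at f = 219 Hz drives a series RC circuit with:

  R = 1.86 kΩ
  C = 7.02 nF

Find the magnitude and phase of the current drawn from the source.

Step 1 — Angular frequency: ω = 2π·f = 2π·219 = 1376 rad/s.
Step 2 — Component impedances:
  R: Z = R = 1860 Ω
  C: Z = 1/(jωC) = -j/(ω·C) = 0 - j1.035e+05 Ω
Step 3 — Series combination: Z_total = R + C = 1860 - j1.035e+05 Ω = 1.035e+05∠-89.0° Ω.
Step 4 — Source phasor: V = 9.03∠-176.2° V = -9.01 - j0.5985 V.
Step 5 — Ohm's law: I = V / Z_total = (-9.01 - j0.5985) / (1860 - j1.035e+05) = 4.216e-06 - j8.711e-05 A.
Step 6 — Convert to polar: |I| = 8.721e-05 A, ∠I = -87.2°.

I = 8.721e-05∠-87.2° A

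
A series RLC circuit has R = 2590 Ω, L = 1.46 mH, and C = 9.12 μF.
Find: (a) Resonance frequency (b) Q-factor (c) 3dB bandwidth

Step 1 — Resonance condition Im(Z)=0 gives ω₀ = 1/√(LC).
Step 2 — ω₀ = 1/√(0.00146·9.12e-06) = 8666 rad/s.
Step 3 — f₀ = ω₀/(2π) = 1379 Hz.
Step 4 — Series Q: Q = ω₀L/R = 8666·0.00146/2590 = 0.004885.
Step 5 — 3dB bandwidth: Δω = ω₀/Q = 1.774e+06 rad/s; BW = Δω/(2π) = 2.823e+05 Hz.

(a) f₀ = 1379 Hz  (b) Q = 0.004885  (c) BW = 2.823e+05 Hz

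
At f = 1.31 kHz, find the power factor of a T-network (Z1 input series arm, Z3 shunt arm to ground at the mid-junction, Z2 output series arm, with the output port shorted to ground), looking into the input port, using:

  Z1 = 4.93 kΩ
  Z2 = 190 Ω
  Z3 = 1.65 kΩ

Step 1 — Angular frequency: ω = 2π·f = 2π·1310 = 8231 rad/s.
Step 2 — Component impedances:
  Z1: Z = R = 4930 Ω
  Z2: Z = R = 190 Ω
  Z3: Z = R = 1650 Ω
Step 3 — With the output port shorted to ground, the output series arm Z2 runs from the junction to ground; the shunt arm Z3 also runs from the junction to ground. They appear in parallel: Z3 || Z2 = 170.4 Ω.
Step 4 — Series with input arm Z1: Z_in = Z1 + (Z3 || Z2) = 5100 Ω = 5100∠0.0° Ω.
Step 5 — Power factor: PF = cos(φ) = Re(Z)/|Z| = 5100/5100 = 1.
Step 6 — Type: Im(Z) = 0 ⇒ unity (phase φ = 0.0°).

PF = 1 (unity, φ = 0.0°)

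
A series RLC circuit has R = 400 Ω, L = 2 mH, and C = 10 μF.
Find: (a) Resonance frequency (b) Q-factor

Step 1 — Resonance condition Im(Z)=0 gives ω₀ = 1/√(LC).
Step 2 — ω₀ = 1/√(0.002·1e-05) = 7071 rad/s.
Step 3 — f₀ = ω₀/(2π) = 1125 Hz.
Step 4 — Series Q: Q = ω₀L/R = 7071·0.002/400 = 0.03536.

(a) f₀ = 1125 Hz  (b) Q = 0.03536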